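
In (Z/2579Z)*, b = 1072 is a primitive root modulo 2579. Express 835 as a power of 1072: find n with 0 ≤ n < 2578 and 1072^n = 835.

884

Baby-step giant-step with m = ceil(sqrt(2578)) = 51.
Baby table (1072^j mod 2579 for j=0..50):
  0:1  1:1072  2:1529  3:1423  4:1267  5:1670  6:414  7:220
  8:1151  9:1110  10:1001  11:208  12:1182  13:815  14:1978  15:478
  16:1774  17:1005  18:1917  19:2140  20:1349  21:1888  22:2000  23:851
  24:1885  25:1363  26:1422  27:195  28:141  29:1570  30:1532  31:2060
  32:696  33:781  34:1636  35:72  36:2393  37:1770  38:1875  39:959
  40:1606  41:1439  42:366  43:344  44:2550  45:2439  46:2081  47:2576
  48:1942  49:571  50:889
Giant step factor: 1072^(-51) ≡ 1471 (mod 2579).
Scan 835·1471^i mod 2579 for i = 0, 1, …:
  i=0: 835   i=1: 681   i=2: 1099   i=3: 2175
  i=4: 1465   i=5: 1550   i=6: 214   i=7: 156
  i=8: 2524   i=9: 1623     …   i=16: 2073
  i=17: 1005
Match at i=17, j=17: n = 17·51 + 17 = 884.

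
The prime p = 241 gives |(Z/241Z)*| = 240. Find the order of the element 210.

The order of 210 must divide p − 1 = 240 = 2^4 · 3 · 5.
Divisors: 1, 2, 3, 4, 5, 6, 8, 10, 12, 15, 16, 20, 24, 30, 40, 48, 60, 80, 120, 240.
Check each in increasing order: 210^1 ≡ 210;  210^2 ≡ 238;  210^3 ≡ 93;  210^4 ≡ 9;  210^5 ≡ 203;  210^6 ≡ 214;  210^8 ≡ 81;  210^10 ≡ 239;  210^12 ≡ 6;  210^15 ≡ 76;  210^16 ≡ 54;  210^20 ≡ 4;  210^24 ≡ 36;  210^30 ≡ 233;  210^40 ≡ 16;  210^48 ≡ 91;  210^60 ≡ 64;  210^80 ≡ 15;  210^120 ≡ 240;  210^240 ≡ 1.
Smallest exponent giving 1 is 240.

240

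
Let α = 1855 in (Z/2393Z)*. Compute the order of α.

The order of 1855 must divide p − 1 = 2392 = 2^3 · 13 · 23.
Divisors: 1, 2, 4, 8, 13, 23, 26, 46, 52, 92, 104, 184, 299, 598, 1196, 2392.
Check each in increasing order: 1855^1 ≡ 1855;  1855^2 ≡ 2284;  1855^4 ≡ 2309;  1855^8 ≡ 2270;  1855^13 ≡ 323;  1855^23 ≡ 1524;  1855^26 ≡ 1430;  1855^46 ≡ 1366;  1855^52 ≡ 1278;  1855^92 ≡ 1809;  1855^104 ≡ 1258;  1855^184 ≡ 1250;  1855^299 ≡ 58;  1855^598 ≡ 971;  1855^1196 ≡ 2392;  1855^2392 ≡ 1.
Smallest exponent giving 1 is 2392.

2392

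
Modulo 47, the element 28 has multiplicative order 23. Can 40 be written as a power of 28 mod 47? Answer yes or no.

no

⟨28⟩ has order 23; its elements mod 47 are {1, 2, 3, 4, 6, 7, 8, 9, 12, 14, 16, 17, 18, 21, 24, 25, 27, 28, 32, 34, 36, 37, 42}.
40 is not in this set.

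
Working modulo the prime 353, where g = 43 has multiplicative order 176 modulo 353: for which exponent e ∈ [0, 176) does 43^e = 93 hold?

21

Baby-step giant-step with m = ceil(sqrt(176)) = 14.
Baby table (43^j mod 353 for j=0..13):
  0:1  1:43  2:84  3:82  4:349  5:181  6:17  7:25
  8:16  9:335  10:285  11:253  12:289  13:72
Giant step factor: 43^(-14) ≡ 61 (mod 353).
Scan 93·61^i mod 353 for i = 0, 1, …:
  i=0: 93   i=1: 25
Match at i=1, j=7: e = 1·14 + 7 = 21.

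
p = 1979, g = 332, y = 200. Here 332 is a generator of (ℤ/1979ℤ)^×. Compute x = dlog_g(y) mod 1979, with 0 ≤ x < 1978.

1909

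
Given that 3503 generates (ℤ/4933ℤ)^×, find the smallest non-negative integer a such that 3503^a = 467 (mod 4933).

4301

Baby-step giant-step with m = ceil(sqrt(4932)) = 71.
Baby table (3503^j mod 4933 for j=0..70):
  0:1  1:3503  2:2638  3:1405  4:3514  5:1707  6:825  7:4170
  8:897  9:4803  10:3379  11:2370  12:4804  13:1949  14:75  15:1276
  16:530  17:1782  18:2101  19:4700  20:2679  21:1971  22:3146  23:116
  24:1842  25:162  26:191  27:3118  28:692  29:1973  30:286  31:459
  32:4652  33:2257  34:3605  35:4768  36:4099  37:3767  38:26  39:2284
  40:4459  41:1999  42:2570  43:4918  44:1718  45:4827  46:3590  47:1553
  48:3993  49:2424  50:1579  51:1344  52:1950  53:3578  54:3914  55:1935
  56:363  57:3808  58:592  59:1916  60:2868  61:3016  62:3495  63:4212
  64:33  65:2140  66:3193  67:1968  68:2503  69:2068  70:2560
Giant step factor: 3503^(-71) ≡ 2812 (mod 4933).
Scan 467·2812^i mod 4933 for i = 0, 1, …:
  i=0: 467   i=1: 1026   i=2: 4240   i=3: 4752
  i=4: 4060   i=5: 1758   i=6: 630   i=7: 613
  i=8: 2139   i=9: 1541     …   i=59: 3511
  i=60: 1999
Match at i=60, j=41: a = 60·71 + 41 = 4301.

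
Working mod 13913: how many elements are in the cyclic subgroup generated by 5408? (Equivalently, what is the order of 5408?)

The order of 5408 must divide p − 1 = 13912 = 2^3 · 37 · 47.
Divisors: 1, 2, 4, 8, 37, 47, 74, 94, 148, 188, 296, 376, 1739, 3478, 6956, 13912.
Check each in increasing order: 5408^1 ≡ 5408;  5408^2 ≡ 1338;  5408^4 ≡ 9380;  5408^8 ≡ 12501;  5408^37 ≡ 43;  5408^47 ≡ 13912;  5408^74 ≡ 1849;  5408^94 ≡ 1.
Smallest exponent giving 1 is 94.

94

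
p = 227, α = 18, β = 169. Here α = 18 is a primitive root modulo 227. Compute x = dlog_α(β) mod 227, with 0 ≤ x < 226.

186

Baby-step giant-step with m = ceil(sqrt(226)) = 16.
Baby table (18^j mod 227 for j=0..15):
  0:1  1:18  2:97  3:157  4:102  5:20  6:133  7:124
  8:189  9:224  10:173  11:163  12:210  13:148  14:167  15:55
Giant step factor: 18^(-16) ≡ 36 (mod 227).
Scan 169·36^i mod 227 for i = 0, 1, …:
  i=0: 169   i=1: 182   i=2: 196   i=3: 19
  i=4: 3   i=5: 108   i=6: 29   i=7: 136
  i=8: 129   i=9: 104   i=10: 112   i=11: 173
Match at i=11, j=10: x = 11·16 + 10 = 186.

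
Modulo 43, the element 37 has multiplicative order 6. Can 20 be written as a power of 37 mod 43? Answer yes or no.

⟨37⟩ has order 6; its elements mod 43 are {1, 6, 7, 36, 37, 42}.
20 is not in this set.

no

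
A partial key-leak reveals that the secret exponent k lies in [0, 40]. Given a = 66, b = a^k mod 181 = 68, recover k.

Compute 66^0 mod 181 = 1, then multiply by 66 repeatedly:
  66^0=1  66^1=66  66^2=12  66^3=68
Found 68 at exponent 3.

3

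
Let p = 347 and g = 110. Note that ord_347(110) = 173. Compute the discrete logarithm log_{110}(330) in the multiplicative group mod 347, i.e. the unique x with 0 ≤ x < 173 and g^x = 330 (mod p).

151

Baby-step giant-step with m = ceil(sqrt(173)) = 14.
Baby table (110^j mod 347 for j=0..13):
  0:1  1:110  2:302  3:255  4:290  5:323  6:136  7:39
  8:126  9:327  10:229  11:206  12:105  13:99
Giant step factor: 110^(-14) ≡ 287 (mod 347).
Scan 330·287^i mod 347 for i = 0, 1, …:
  i=0: 330   i=1: 326   i=2: 219   i=3: 46
  i=4: 16   i=5: 81   i=6: 345   i=7: 120
  i=8: 87   i=9: 332   i=10: 206
Match at i=10, j=11: x = 10·14 + 11 = 151.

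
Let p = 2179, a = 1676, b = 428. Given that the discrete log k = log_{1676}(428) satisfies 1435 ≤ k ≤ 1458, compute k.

Compute 1676^1435 mod 2179 = 1402, then multiply by 1676 repeatedly:
  1676^1435=1402  1676^1436=790  1676^1437=1387  1676^1438=1798  1676^1439=2070
  1676^1440=352  1676^1441=1622  1676^1442=1259  1676^1443=812  1676^1444=1216
  1676^1445=651  1676^1446=1576  1676^1447=428
Found 428 at exponent 1447.

1447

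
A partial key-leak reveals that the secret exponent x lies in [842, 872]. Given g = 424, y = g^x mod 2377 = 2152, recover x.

Compute 424^842 mod 2377 = 2321, then multiply by 424 repeatedly:
  424^842=2321  424^843=26  424^844=1516  424^845=994  424^846=727
  424^847=1615  424^848=184  424^849=1952  424^850=452  424^851=1488
  424^852=1007  424^853=1485  424^854=2112  424^855=1736  424^856=1571
  424^857=544  424^858=87  424^859=1233  424^860=2229  424^861=1427
  424^862=1290  424^863=250  424^864=1412  424^865=2061  424^866=1505
  424^867=1084  424^868=855  424^869=1216  424^870=2152
Found 2152 at exponent 870.

870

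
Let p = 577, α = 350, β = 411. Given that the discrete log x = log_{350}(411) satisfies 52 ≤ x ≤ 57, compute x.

Compute 350^52 mod 577 = 260, then multiply by 350 repeatedly:
  350^52=260  350^53=411
Found 411 at exponent 53.

53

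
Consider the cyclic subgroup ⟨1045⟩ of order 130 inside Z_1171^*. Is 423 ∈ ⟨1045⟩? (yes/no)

423 ∈ ⟨1045⟩ iff 423^130 ≡ 1 (mod 1171), since |⟨1045⟩| = 130.
423^130 mod 1171 = 180.
Since 180 ≠ 1, 423 does not lie in the subgroup.

no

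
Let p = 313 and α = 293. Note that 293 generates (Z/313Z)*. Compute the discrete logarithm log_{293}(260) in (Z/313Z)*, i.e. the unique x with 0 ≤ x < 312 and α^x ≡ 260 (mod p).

Baby-step giant-step with m = ceil(sqrt(312)) = 18.
Baby table (293^j mod 313 for j=0..17):
  0:1  1:293  2:87  3:138  4:57  5:112  6:264  7:41
  8:119  9:124  10:24  11:146  12:210  13:182  14:116  15:184
  16:76  17:45
Giant step factor: 293^(-18) ≡ 305 (mod 313).
Scan 260·305^i mod 313 for i = 0, 1, …:
  i=0: 260   i=1: 111   i=2: 51   i=3: 218
  i=4: 134   i=5: 180   i=6: 125   i=7: 252
  i=8: 175   i=9: 165     …   i=15: 290
  i=16: 184
Match at i=16, j=15: x = 16·18 + 15 = 303.

303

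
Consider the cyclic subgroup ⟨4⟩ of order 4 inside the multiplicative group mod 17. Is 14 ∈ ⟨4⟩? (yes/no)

no

⟨4⟩ has order 4; its elements mod 17 are {1, 4, 13, 16}.
14 is not in this set.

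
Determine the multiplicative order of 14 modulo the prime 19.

18

The order of 14 must divide p − 1 = 18 = 2 · 3^2.
Divisors: 1, 2, 3, 6, 9, 18.
Check each in increasing order: 14^1 ≡ 14;  14^2 ≡ 6;  14^3 ≡ 8;  14^6 ≡ 7;  14^9 ≡ 18;  14^18 ≡ 1.
Smallest exponent giving 1 is 18.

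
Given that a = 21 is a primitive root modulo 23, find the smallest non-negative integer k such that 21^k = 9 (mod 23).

16

Successive powers of 21 modulo 23:
  21^0=1  21^1=21  21^2=4  21^3=15  21^4=16  21^5=14
  21^6=18  21^7=10  21^8=3  21^9=17  21^10=12  21^11=22
  21^12=2  21^13=19  21^14=8  21^15=7  21^16=9
So 21^16 ≡ 9 (mod 23), giving k = 16.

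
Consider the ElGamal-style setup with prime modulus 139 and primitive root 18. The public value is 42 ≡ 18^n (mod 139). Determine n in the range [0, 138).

46

Baby-step giant-step with m = ceil(sqrt(138)) = 12.
Baby table (18^j mod 139 for j=0..11):
  0:1  1:18  2:46  3:133  4:31  5:2  6:36  7:92
  8:127  9:62  10:4  11:72
Giant step factor: 18^(-12) ≡ 34 (mod 139).
Scan 42·34^i mod 139 for i = 0, 1, …:
  i=0: 42   i=1: 38   i=2: 41   i=3: 4
Match at i=3, j=10: n = 3·12 + 10 = 46.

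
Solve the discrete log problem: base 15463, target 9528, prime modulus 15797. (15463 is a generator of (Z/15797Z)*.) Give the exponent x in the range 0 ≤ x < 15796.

13464

Baby-step giant-step with m = ceil(sqrt(15796)) = 126.
Baby table (15463^j mod 15797 for j=0..125):
  0:1  1:15463  2:977  3:5419  4:6709  5:2368  6:14735  7:7174
  8:5028  9:10927  10:15286  11:12704  12:6257  13:11163  14:15447  15:6321
  16:5584  17:14787  18:5603  19:8441  20:8369  21:823  22:9464  23:14221
  24:5083  25:8354  26:5833  27:10606  28:11921  29:15027  30:4428  31:5966
  32:13575  33:15486  34:9092  35:12093  36:4970  37:14502  38:6011  39:14342
  40:12060  41:195  42:13855  43:951  44:14103  45:12901  46:3647  47:14068
  48:8794  49:1046  50:13967  51:10934  52:12948  53:3746  54:12596  55:10735
  56:429  57:14684  58:8411  59:2592  60:3107  61:4864  62:2515  63:13028
  64:8620  65:11771  66:1939  67:51  68:14560  69:2436  70:7820  71:10422
  72:10189  73:9026  74:2543  75:3676  76:4382  77:5533  78:227  79:3167
  80:621  81:13744  82:6431  83:438  84:11678  85:1407  86:3972  87:300
  88:10379  89:8754  90:14406  91:6481  92:15332  93:13137  94:3808  95:7685
  96:8121  97:4670  98:4123  99:13054  100:15733  101:5579  102:660  103:718
  104:12940  105:6418  106:4780  107:14774  108:9945  109:11537  110:1110  111:8388
  112:10274  113:12230  114:6603  115:6178  116:5955  117:1452  118:4739  119:12671
  120:1482  121:10516  122:10387  123:6082  124:6425  125:2442
Giant step factor: 15463^(-126) ≡ 421 (mod 15797).
Scan 9528·421^i mod 15797 for i = 0, 1, …:
  i=0: 9528   i=1: 14647   i=2: 5557   i=3: 1541
  i=4: 1084   i=5: 14048   i=6: 6130   i=7: 5819
  i=8: 1264   i=9: 10843     …   i=105: 7303
  i=106: 9945
Match at i=106, j=108: x = 106·126 + 108 = 13464.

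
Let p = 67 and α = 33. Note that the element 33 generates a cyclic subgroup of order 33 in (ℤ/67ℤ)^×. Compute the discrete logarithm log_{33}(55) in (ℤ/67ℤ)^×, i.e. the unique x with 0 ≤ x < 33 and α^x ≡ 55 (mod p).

Successive powers of 33 modulo 67:
  33^0=1  33^1=33  33^2=17  33^3=25  33^4=21  33^5=23
  33^6=22  33^7=56  33^8=39  33^9=14  33^10=60  33^11=37
  33^12=15  33^13=26  33^14=54  33^15=40  33^16=47  33^17=10
  33^18=62  33^19=36  33^20=49  33^21=9  33^22=29  33^23=19
  33^24=24  33^25=55
So 33^25 ≡ 55 (mod 67), giving x = 25.

25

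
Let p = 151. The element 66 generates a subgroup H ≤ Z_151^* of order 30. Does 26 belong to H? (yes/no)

26 ∈ ⟨66⟩ iff 26^30 ≡ 1 (mod 151), since |⟨66⟩| = 30.
26^30 mod 151 = 59.
Since 59 ≠ 1, 26 does not lie in the subgroup.

no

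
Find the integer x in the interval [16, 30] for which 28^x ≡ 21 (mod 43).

24

Compute 28^16 mod 43 = 17, then multiply by 28 repeatedly:
  28^16=17  28^17=3  28^18=41  28^19=30  28^20=23
  28^21=42  28^22=15  28^23=33  28^24=21
Found 21 at exponent 24.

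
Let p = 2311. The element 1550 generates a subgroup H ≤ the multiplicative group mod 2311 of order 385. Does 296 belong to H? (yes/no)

296 ∈ ⟨1550⟩ iff 296^385 ≡ 1 (mod 2311), since |⟨1550⟩| = 385.
296^385 mod 2311 = 1429.
Since 1429 ≠ 1, 296 does not lie in the subgroup.

no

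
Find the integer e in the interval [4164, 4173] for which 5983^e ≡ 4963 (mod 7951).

4171

Compute 5983^4164 mod 7951 = 1275, then multiply by 5983 repeatedly:
  5983^4164=1275  5983^4165=3316  5983^4166=1883  5983^4167=7373  5983^4168=511
  5983^4169=4129  5983^4170=50  5983^4171=4963
Found 4963 at exponent 4171.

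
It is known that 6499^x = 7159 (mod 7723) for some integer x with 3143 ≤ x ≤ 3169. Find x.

Compute 6499^3143 mod 7723 = 6037, then multiply by 6499 repeatedly:
  6499^3143=6037  6499^3144=1623  6499^3145=5982  6499^3146=7159
Found 7159 at exponent 3146.

3146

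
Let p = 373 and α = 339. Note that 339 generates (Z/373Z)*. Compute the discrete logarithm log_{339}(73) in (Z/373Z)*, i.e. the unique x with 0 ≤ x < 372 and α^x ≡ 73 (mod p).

296

Baby-step giant-step with m = ceil(sqrt(372)) = 20.
Baby table (339^j mod 373 for j=0..19):
  0:1  1:339  2:37  3:234  4:250  5:79  6:298  7:312
  8:209  9:354  10:273  11:43  12:30  13:99  14:364  15:306
  16:40  17:132  18:361  19:35
Giant step factor: 339^(-20) ≡ 21 (mod 373).
Scan 73·21^i mod 373 for i = 0, 1, …:
  i=0: 73   i=1: 41   i=2: 115   i=3: 177
  i=4: 360   i=5: 100   i=6: 235   i=7: 86
  i=8: 314   i=9: 253     …   i=13: 144
  i=14: 40
Match at i=14, j=16: x = 14·20 + 16 = 296.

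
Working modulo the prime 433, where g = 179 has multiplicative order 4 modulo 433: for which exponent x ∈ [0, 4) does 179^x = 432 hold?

Successive powers of 179 modulo 433:
  179^0=1  179^1=179  179^2=432
So 179^2 ≡ 432 (mod 433), giving x = 2.

2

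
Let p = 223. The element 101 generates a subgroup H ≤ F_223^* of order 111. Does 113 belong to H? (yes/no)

113 ∈ ⟨101⟩ iff 113^111 ≡ 1 (mod 223), since |⟨101⟩| = 111.
113^111 mod 223 = 222.
Since 222 ≠ 1, 113 does not lie in the subgroup.

no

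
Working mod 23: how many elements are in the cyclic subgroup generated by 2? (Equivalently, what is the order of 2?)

The order of 2 must divide p − 1 = 22 = 2 · 11.
Divisors: 1, 2, 11, 22.
Check each in increasing order: 2^1 ≡ 2;  2^2 ≡ 4;  2^11 ≡ 1.
Smallest exponent giving 1 is 11.

11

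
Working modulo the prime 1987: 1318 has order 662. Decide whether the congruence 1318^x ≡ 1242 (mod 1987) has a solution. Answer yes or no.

1242 ∈ ⟨1318⟩ iff 1242^662 ≡ 1 (mod 1987), since |⟨1318⟩| = 662.
1242^662 mod 1987 = 1.
Since 1 = 1, 1242 lies in the subgroup.

yes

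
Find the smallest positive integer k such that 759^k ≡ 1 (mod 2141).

1070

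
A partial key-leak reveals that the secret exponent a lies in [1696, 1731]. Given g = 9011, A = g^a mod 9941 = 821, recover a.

Compute 9011^1696 mod 9941 = 821, then multiply by 9011 repeatedly:
  9011^1696=821
Found 821 at exponent 1696.

1696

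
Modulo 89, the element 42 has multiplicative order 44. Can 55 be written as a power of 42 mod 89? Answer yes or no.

yes

55 ∈ ⟨42⟩ iff 55^44 ≡ 1 (mod 89), since |⟨42⟩| = 44.
55^44 mod 89 = 1.
Since 1 = 1, 55 lies in the subgroup.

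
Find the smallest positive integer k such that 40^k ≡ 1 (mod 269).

268

The order of 40 must divide p − 1 = 268 = 2^2 · 67.
Divisors: 1, 2, 4, 67, 134, 268.
Check each in increasing order: 40^1 ≡ 40;  40^2 ≡ 255;  40^4 ≡ 196;  40^67 ≡ 82;  40^134 ≡ 268;  40^268 ≡ 1.
Smallest exponent giving 1 is 268.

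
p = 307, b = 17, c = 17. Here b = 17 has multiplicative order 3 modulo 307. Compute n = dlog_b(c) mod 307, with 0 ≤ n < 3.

1

Successive powers of 17 modulo 307:
  17^0=1  17^1=17
So 17^1 ≡ 17 (mod 307), giving n = 1.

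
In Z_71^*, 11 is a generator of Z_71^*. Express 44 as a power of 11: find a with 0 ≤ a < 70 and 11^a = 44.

33

Baby-step giant-step with m = ceil(sqrt(70)) = 9.
Baby table (11^j mod 71 for j=0..8):
  0:1  1:11  2:50  3:53  4:15  5:23  6:40  7:14
  8:12
Giant step factor: 11^(-9) ≡ 7 (mod 71).
Scan 44·7^i mod 71 for i = 0, 1, …:
  i=0: 44   i=1: 24   i=2: 26   i=3: 40
Match at i=3, j=6: a = 3·9 + 6 = 33.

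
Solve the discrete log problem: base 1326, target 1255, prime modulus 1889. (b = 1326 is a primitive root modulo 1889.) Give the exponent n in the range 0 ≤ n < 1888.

319

Baby-step giant-step with m = ceil(sqrt(1888)) = 44.
Baby table (1326^j mod 1889 for j=0..43):
  0:1  1:1326  2:1506  3:283  4:1236  5:1173  6:751  7:323
  8:1384  9:965  10:737  11:649  12:1079  13:781  14:434  15:1228
  16:10  17:37  18:1837  19:941  20:1026  21:396  22:1843  23:1341
  24:617  25:205  26:1703  27:823  28:1345  29:254  30:562  31:946
  32:100  33:370  34:1369  35:1854  36:815  37:182  38:1429  39:187
  40:503  41:161  42:29  43:674
Giant step factor: 1326^(-44) ≡ 1656 (mod 1889).
Scan 1255·1656^i mod 1889 for i = 0, 1, …:
  i=0: 1255   i=1: 380   i=2: 243   i=3: 51
  i=4: 1340   i=5: 1354   i=6: 1870   i=7: 649
Match at i=7, j=11: n = 7·44 + 11 = 319.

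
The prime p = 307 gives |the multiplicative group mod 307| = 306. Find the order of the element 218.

306

The order of 218 must divide p − 1 = 306 = 2 · 3^2 · 17.
Divisors: 1, 2, 3, 6, 9, 17, 18, 34, 51, 102, 153, 306.
Check each in increasing order: 218^1 ≡ 218;  218^2 ≡ 246;  218^3 ≡ 210;  218^6 ≡ 199;  218^9 ≡ 38;  218^17 ≡ 139;  218^18 ≡ 216;  218^34 ≡ 287;  218^51 ≡ 290;  218^102 ≡ 289;  218^153 ≡ 306;  218^306 ≡ 1.
Smallest exponent giving 1 is 306.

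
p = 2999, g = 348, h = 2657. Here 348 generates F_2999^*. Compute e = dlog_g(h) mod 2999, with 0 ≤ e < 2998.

Baby-step giant-step with m = ceil(sqrt(2998)) = 55.
Baby table (348^j mod 2999 for j=0..54):
  0:1  1:348  2:1144  3:2244  4:1172  5:2991  6:215  7:2844
  8:42  9:2620  10:64  11:1279  12:1240  13:2663  14:33  15:2487
  16:1764  17:2076  18:2688  19:2735  20:1097  21:883  22:1386  23:2488
  24:2112  25:221  26:1933  27:908  28:1089  29:1098  30:1231  31:2530
  32:1733  33:285  34:213  35:2148  36:753  37:1131  38:719  39:1295
  40:810  41:2973  42:2948  43:246  44:1636  45:2517  46:208  47:408
  48:1031  49:1907  50:857  51:1335  52:2734  53:749  54:2738
Giant step factor: 348^(-55) ≡ 374 (mod 2999).
Scan 2657·374^i mod 2999 for i = 0, 1, …:
  i=0: 2657   i=1: 1049   i=2: 2456   i=3: 850
  i=4: 6   i=5: 2244
Match at i=5, j=3: e = 5·55 + 3 = 278.

278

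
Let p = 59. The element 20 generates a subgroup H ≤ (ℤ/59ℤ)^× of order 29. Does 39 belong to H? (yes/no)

39 ∈ ⟨20⟩ iff 39^29 ≡ 1 (mod 59), since |⟨20⟩| = 29.
39^29 mod 59 = 58.
Since 58 ≠ 1, 39 does not lie in the subgroup.

no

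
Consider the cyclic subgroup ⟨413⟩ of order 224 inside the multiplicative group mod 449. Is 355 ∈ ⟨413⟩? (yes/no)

no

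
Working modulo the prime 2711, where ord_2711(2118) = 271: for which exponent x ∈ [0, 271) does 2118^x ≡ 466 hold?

191

Baby-step giant-step with m = ceil(sqrt(271)) = 17.
Baby table (2118^j mod 2711 for j=0..16):
  0:1  1:2118  2:1930  3:2263  4:2697  5:169  6:90  7:850
  8:196  9:345  10:1451  11:1655  12:2678  13:592  14:1374  15:1229
  16:462
Giant step factor: 2118^(-17) ≡ 892 (mod 2711).
Scan 466·892^i mod 2711 for i = 0, 1, …:
  i=0: 466   i=1: 889   i=2: 1376   i=3: 2020
  i=4: 1736   i=5: 531   i=6: 1938   i=7: 1789
  i=8: 1720   i=9: 2525   i=10: 2170   i=11: 2697
Match at i=11, j=4: x = 11·17 + 4 = 191.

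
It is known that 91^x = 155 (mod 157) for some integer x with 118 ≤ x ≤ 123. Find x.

Compute 91^118 mod 157 = 36, then multiply by 91 repeatedly:
  91^118=36  91^119=136  91^120=130  91^121=55  91^122=138
  91^123=155
Found 155 at exponent 123.

123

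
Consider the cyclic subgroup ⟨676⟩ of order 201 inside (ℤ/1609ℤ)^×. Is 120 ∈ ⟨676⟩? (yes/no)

120 ∈ ⟨676⟩ iff 120^201 ≡ 1 (mod 1609), since |⟨676⟩| = 201.
120^201 mod 1609 = 523.
Since 523 ≠ 1, 120 does not lie in the subgroup.

no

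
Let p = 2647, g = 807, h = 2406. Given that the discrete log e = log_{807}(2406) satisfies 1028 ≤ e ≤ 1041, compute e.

Compute 807^1028 mod 2647 = 1233, then multiply by 807 repeatedly:
  807^1028=1233  807^1029=2406
Found 2406 at exponent 1029.

1029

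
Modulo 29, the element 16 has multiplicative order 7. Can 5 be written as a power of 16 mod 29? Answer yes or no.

5 ∈ ⟨16⟩ iff 5^7 ≡ 1 (mod 29), since |⟨16⟩| = 7.
5^7 mod 29 = 28.
Since 28 ≠ 1, 5 does not lie in the subgroup.

no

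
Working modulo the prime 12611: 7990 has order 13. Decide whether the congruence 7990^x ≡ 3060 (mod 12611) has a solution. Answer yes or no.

no

3060 ∈ ⟨7990⟩ iff 3060^13 ≡ 1 (mod 12611), since |⟨7990⟩| = 13.
3060^13 mod 12611 = 1988.
Since 1988 ≠ 1, 3060 does not lie in the subgroup.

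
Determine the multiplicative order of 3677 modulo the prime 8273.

4136

The order of 3677 must divide p − 1 = 8272 = 2^4 · 11 · 47.
Divisors: 1, 2, 4, 8, 11, 16, 22, 44, 47, 88, 94, 176, 188, 376, 517, 752, 1034, 2068, 4136, 8272.
Check each in increasing order: 3677^1 ≡ 3677;  3677^2 ≡ 2247;  3677^4 ≡ 2479;  3677^8 ≡ 6875;  3677^11 ≡ 6705;  3677^16 ≡ 1976;  3677^22 ≡ 1543;  3677^44 ≡ 6498;  3677^47 ≡ 826;  3677^88 ≡ 6885;  3677^94 ≡ 3890;  3677^176 ≡ 7208;  3677^188 ≡ 783;  3677^376 ≡ 887;  3677^517 ≡ 6680;  3677^752 ≡ 834;  3677^1034 ≡ 6111;  3677^2068 ≡ 8272;  3677^4136 ≡ 1.
Smallest exponent giving 1 is 4136.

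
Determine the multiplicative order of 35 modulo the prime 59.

29

The order of 35 must divide p − 1 = 58 = 2 · 29.
Divisors: 1, 2, 29, 58.
Check each in increasing order: 35^1 ≡ 35;  35^2 ≡ 45;  35^29 ≡ 1.
Smallest exponent giving 1 is 29.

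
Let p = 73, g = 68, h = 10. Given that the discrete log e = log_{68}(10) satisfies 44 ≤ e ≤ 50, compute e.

Compute 68^44 mod 73 = 71, then multiply by 68 repeatedly:
  68^44=71  68^45=10
Found 10 at exponent 45.

45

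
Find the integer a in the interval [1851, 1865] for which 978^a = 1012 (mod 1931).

1862

Compute 978^1851 mod 1931 = 1368, then multiply by 978 repeatedly:
  978^1851=1368  978^1852=1652  978^1853=1340  978^1854=1302  978^1855=827
  978^1856=1648  978^1857=1290  978^1858=677  978^1859=1704  978^1860=59
  978^1861=1703  978^1862=1012
Found 1012 at exponent 1862.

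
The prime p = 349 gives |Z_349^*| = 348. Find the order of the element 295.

348

The order of 295 must divide p − 1 = 348 = 2^2 · 3 · 29.
Divisors: 1, 2, 3, 4, 6, 12, 29, 58, 87, 116, 174, 348.
Check each in increasing order: 295^1 ≡ 295;  295^2 ≡ 124;  295^3 ≡ 284;  295^4 ≡ 20;  295^6 ≡ 37;  295^12 ≡ 322;  295^29 ≡ 24;  295^58 ≡ 227;  295^87 ≡ 213;  295^116 ≡ 226;  295^174 ≡ 348;  295^348 ≡ 1.
Smallest exponent giving 1 is 348.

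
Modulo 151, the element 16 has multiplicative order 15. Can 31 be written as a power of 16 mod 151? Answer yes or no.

⟨16⟩ has order 15; its elements mod 151 are {1, 2, 4, 8, 16, 19, 32, 38, 59, 64, 76, 85, 105, 118, 128}.
31 is not in this set.

no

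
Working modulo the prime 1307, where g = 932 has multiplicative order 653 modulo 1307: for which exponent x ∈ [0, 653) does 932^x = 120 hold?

Baby-step giant-step with m = ceil(sqrt(653)) = 26.
Baby table (932^j mod 1307 for j=0..25):
  0:1  1:932  2:776  3:461  4:956  5:925  6:787  7:257
  8:343  9:768  10:847  11:1283  12:1158  13:981  14:699  15:582
  16:19  17:717  18:367  19:917  20:1173  21:584  22:576  23:962
  24:1289  25:215
Giant step factor: 932^(-26) ≡ 147 (mod 1307).
Scan 120·147^i mod 1307 for i = 0, 1, …:
  i=0: 120   i=1: 649   i=2: 1299   i=3: 131
  i=4: 959   i=5: 1124   i=6: 546   i=7: 535
  i=8: 225   i=9: 400   i=10: 1292   i=11: 409
  i=12: 1
Match at i=12, j=0: x = 12·26 + 0 = 312.

312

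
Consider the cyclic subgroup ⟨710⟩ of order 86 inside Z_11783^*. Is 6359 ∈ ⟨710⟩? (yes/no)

6359 ∈ ⟨710⟩ iff 6359^86 ≡ 1 (mod 11783), since |⟨710⟩| = 86.
6359^86 mod 11783 = 1.
Since 1 = 1, 6359 lies in the subgroup.

yes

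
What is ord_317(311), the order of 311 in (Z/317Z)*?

79

The order of 311 must divide p − 1 = 316 = 2^2 · 79.
Divisors: 1, 2, 4, 79, 158, 316.
Check each in increasing order: 311^1 ≡ 311;  311^2 ≡ 36;  311^4 ≡ 28;  311^79 ≡ 1.
Smallest exponent giving 1 is 79.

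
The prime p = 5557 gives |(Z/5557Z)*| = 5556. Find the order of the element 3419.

1852

The order of 3419 must divide p − 1 = 5556 = 2^2 · 3 · 463.
Divisors: 1, 2, 3, 4, 6, 12, 463, 926, 1389, 1852, 2778, 5556.
Check each in increasing order: 3419^1 ≡ 3419;  3419^2 ≡ 3190;  3419^3 ≡ 3776;  3419^4 ≡ 1233;  3419^6 ≡ 4471;  3419^12 ≡ 1312;  3419^463 ≡ 2478;  3419^926 ≡ 5556;  3419^1389 ≡ 3079;  3419^1852 ≡ 1.
Smallest exponent giving 1 is 1852.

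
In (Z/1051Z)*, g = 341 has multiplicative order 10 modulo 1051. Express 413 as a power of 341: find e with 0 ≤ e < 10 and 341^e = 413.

4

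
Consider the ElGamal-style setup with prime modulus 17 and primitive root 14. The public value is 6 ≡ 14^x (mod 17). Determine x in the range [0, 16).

Successive powers of 14 modulo 17:
  14^0=1  14^1=14  14^2=9  14^3=7  14^4=13  14^5=12
  14^6=15  14^7=6
So 14^7 ≡ 6 (mod 17), giving x = 7.

7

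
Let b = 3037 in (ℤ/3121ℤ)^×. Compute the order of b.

The order of 3037 must divide p − 1 = 3120 = 2^4 · 3 · 5 · 13.
Divisors: 1, 2, 3, 4, 5, 6, 8, 10, 12, 13, 15, 16, 20, 24, 26, 30, 39, 40, 48, 52, 60, 65, 78, 80, 104, 120, 130, 156, 195, 208, 240, 260, 312, 390, 520, 624, 780, 1040, 1560, 3120.
Check each in increasing order: 3037^1 ≡ 3037;  3037^2 ≡ 814;  3037^3 ≡ 286;  3037^4 ≡ 944;  3037^5 ≡ 1850;  3037^6 ≡ 650;  3037^8 ≡ 1651;  3037^10 ≡ 1884;  3037^12 ≡ 1165;  3037^13 ≡ 2012;  3037^15 ≡ 2364;  3037^16 ≡ 1168;  3037^20 ≡ 879;  3037^24 ≡ 2711;  3037^26 ≡ 207;  3037^30 ≡ 1906;  3037^39 ≡ 1391;  3037^40 ≡ 1754;  3037^48 ≡ 2687;  3037^52 ≡ 2276;  3037^60 ≡ 3113;  3037^65 ≡ 805;  3037^78 ≡ 2982;  3037^80 ≡ 2331;  3037^104 ≡ 2437;  3037^120 ≡ 64;  3037^130 ≡ 1978;  3037^156 ≡ 595;  3037^195 ≡ 580;  3037^208 ≡ 2827;  3037^240 ≡ 975;  3037^260 ≡ 1871;  3037^312 ≡ 1352;  3037^390 ≡ 2453;  3037^520 ≡ 2000;  3037^624 ≡ 2119;  3037^780 ≡ 3042;  3037^1040 ≡ 1999;  3037^1560 ≡ 3120;  3037^3120 ≡ 1.
Smallest exponent giving 1 is 3120.

3120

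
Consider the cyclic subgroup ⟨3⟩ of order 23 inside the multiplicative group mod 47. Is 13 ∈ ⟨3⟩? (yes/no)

no

⟨3⟩ has order 23; its elements mod 47 are {1, 2, 3, 4, 6, 7, 8, 9, 12, 14, 16, 17, 18, 21, 24, 25, 27, 28, 32, 34, 36, 37, 42}.
13 is not in this set.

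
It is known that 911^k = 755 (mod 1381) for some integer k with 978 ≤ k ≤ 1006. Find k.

994

Compute 911^978 mod 1381 = 1269, then multiply by 911 repeatedly:
  911^978=1269  911^979=162  911^980=1196  911^981=1328  911^982=52
  911^983=418  911^984=1023  911^985=1159  911^986=765  911^987=891
  911^988=1054  911^989=399  911^990=286  911^991=918  911^992=793
  911^993=160  911^994=755
Found 755 at exponent 994.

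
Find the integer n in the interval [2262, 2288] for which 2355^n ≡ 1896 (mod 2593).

2268

Compute 2355^2262 mod 2593 = 542, then multiply by 2355 repeatedly:
  2355^2262=542  2355^2263=654  2355^2264=2521  2355^2265=1578  2355^2266=421
  2355^2267=929  2355^2268=1896
Found 1896 at exponent 2268.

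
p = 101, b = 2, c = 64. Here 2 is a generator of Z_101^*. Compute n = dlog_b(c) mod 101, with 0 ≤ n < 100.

Baby-step giant-step with m = ceil(sqrt(100)) = 10.
Baby table (2^j mod 101 for j=0..9):
  0:1  1:2  2:4  3:8  4:16  5:32  6:64  7:27
  8:54  9:7
Giant step factor: 2^(-10) ≡ 65 (mod 101).
Scan 64·65^i mod 101 for i = 0, 1, …:
  i=0: 64
Match at i=0, j=6: n = 0·10 + 6 = 6.

6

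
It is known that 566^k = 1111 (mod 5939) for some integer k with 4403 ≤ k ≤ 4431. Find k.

4428

Compute 566^4403 mod 5939 = 4700, then multiply by 566 repeatedly:
  566^4403=4700  566^4404=5467  566^4405=103  566^4406=4847  566^4407=5523
  566^4408=2104  566^4409=3064  566^4410=36  566^4411=2559  566^4412=5217
  566^4413=1139  566^4414=3262  566^4415=5202  566^4416=4527  566^4417=2573
  566^4418=1263  566^4419=2178  566^4420=3375  566^4421=3831  566^4422=611
  566^4423=1364  566^4424=5893  566^4425=3659  566^4426=4222  566^4427=2174
  566^4428=1111
Found 1111 at exponent 4428.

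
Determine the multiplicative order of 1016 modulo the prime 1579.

The order of 1016 must divide p − 1 = 1578 = 2 · 3 · 263.
Divisors: 1, 2, 3, 6, 263, 526, 789, 1578.
Check each in increasing order: 1016^1 ≡ 1016;  1016^2 ≡ 1169;  1016^3 ≡ 296;  1016^6 ≡ 771;  1016^263 ≡ 640;  1016^526 ≡ 639;  1016^789 ≡ 1578;  1016^1578 ≡ 1.
Smallest exponent giving 1 is 1578.

1578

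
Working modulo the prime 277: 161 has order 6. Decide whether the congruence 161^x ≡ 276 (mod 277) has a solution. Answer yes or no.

276 ∈ ⟨161⟩ iff 276^6 ≡ 1 (mod 277), since |⟨161⟩| = 6.
276^6 mod 277 = 1.
Since 1 = 1, 276 lies in the subgroup.

yes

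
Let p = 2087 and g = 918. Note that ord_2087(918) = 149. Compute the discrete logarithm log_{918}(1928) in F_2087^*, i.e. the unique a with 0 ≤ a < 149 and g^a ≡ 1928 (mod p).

58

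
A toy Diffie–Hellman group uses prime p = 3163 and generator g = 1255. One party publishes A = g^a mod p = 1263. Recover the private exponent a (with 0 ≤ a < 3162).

500

Baby-step giant-step with m = ceil(sqrt(3162)) = 57.
Baby table (1255^j mod 3163 for j=0..56):
  0:1  1:1255  2:3014  3:2785  4:60  5:2551  6:549  7:2624
  8:437  9:1236  10:1310  11:2453  12:916  13:1411  14:2688  15:1682
  16:1189  17:2422  18:3130  19:2867  20:1754  21:2985  22:1183  23:1218
  24:861  25:1972  26:1394  27:331  28:1052  29:1289  30:1402  31:882
  32:3023  33:1428  34:1882  35:2312  36:1089  37:279  38:2215  39:2711
  40:2080  41:925  42:54  43:1347  44:1443  45:1729  46:77  47:1745
  48:1179  49:2524  50:1457  51:321  52:1154  53:2779  54:2019  55:282
  56:2817
Giant step factor: 1255^(-57) ≡ 767 (mod 3163).
Scan 1263·767^i mod 3163 for i = 0, 1, …:
  i=0: 1263   i=1: 843   i=2: 1329   i=3: 857
  i=4: 2578   i=5: 451   i=6: 1150   i=7: 2736
  i=8: 1443
Match at i=8, j=44: a = 8·57 + 44 = 500.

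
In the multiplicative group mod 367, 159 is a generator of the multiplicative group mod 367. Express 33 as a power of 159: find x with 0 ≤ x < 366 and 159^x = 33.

290

Baby-step giant-step with m = ceil(sqrt(366)) = 20.
Baby table (159^j mod 367 for j=0..19):
  0:1  1:159  2:325  3:295  4:296  5:88  6:46  7:341
  8:270  9:358  10:37  11:11  12:281  13:272  14:309  15:320
  16:234  17:139  18:81  19:34
Giant step factor: 159^(-20) ≡ 215 (mod 367).
Scan 33·215^i mod 367 for i = 0, 1, …:
  i=0: 33   i=1: 122   i=2: 173   i=3: 128
  i=4: 362   i=5: 26   i=6: 85   i=7: 292
  i=8: 23   i=9: 174     …   i=13: 7
  i=14: 37
Match at i=14, j=10: x = 14·20 + 10 = 290.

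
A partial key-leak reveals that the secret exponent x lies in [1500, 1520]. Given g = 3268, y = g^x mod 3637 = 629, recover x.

1516

Compute 3268^1500 mod 3637 = 459, then multiply by 3268 repeatedly:
  3268^1500=459  3268^1501=1568  3268^1502=3328  3268^1503=1274  3268^1504=2704
  3268^1505=2399  3268^1506=2197  3268^1507=358  3268^1508=2467  3268^1509=2564
  3268^1510=3141  3268^1511=1174  3268^1512=3234  3268^1513=3227  3268^1514=2173
  3268^1515=1940  3268^1516=629
Found 629 at exponent 1516.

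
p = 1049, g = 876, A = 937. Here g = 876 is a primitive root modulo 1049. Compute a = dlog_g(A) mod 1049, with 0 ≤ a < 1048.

Baby-step giant-step with m = ceil(sqrt(1048)) = 33.
Baby table (876^j mod 1049 for j=0..32):
  0:1  1:876  2:557  3:147  4:794  5:57  6:629  7:279
  8:1036  9:151  10:102  11:187  12:168  13:308  14:215  15:569
  16:169  17:135  18:772  19:716  20:963  21:192  22:352  23:995
  24:950  25:343  26:454  27:133  28:69  29:651  30:669  31:702
  32:238
Giant step factor: 876^(-33) ≡ 698 (mod 1049).
Scan 937·698^i mod 1049 for i = 0, 1, …:
  i=0: 937   i=1: 499   i=2: 34   i=3: 654
  i=4: 177   i=5: 813   i=6: 1014   i=7: 746
  i=8: 404   i=9: 860   i=10: 252   i=11: 713
  i=12: 448   i=13: 102
Match at i=13, j=10: a = 13·33 + 10 = 439.

439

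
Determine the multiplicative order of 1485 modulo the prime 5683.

947

The order of 1485 must divide p − 1 = 5682 = 2 · 3 · 947.
Divisors: 1, 2, 3, 6, 947, 1894, 2841, 5682.
Check each in increasing order: 1485^1 ≡ 1485;  1485^2 ≡ 221;  1485^3 ≡ 4254;  1485^6 ≡ 1844;  1485^947 ≡ 1.
Smallest exponent giving 1 is 947.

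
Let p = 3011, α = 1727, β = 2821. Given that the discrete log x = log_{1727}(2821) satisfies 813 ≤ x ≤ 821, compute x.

815

Compute 1727^813 mod 3011 = 382, then multiply by 1727 repeatedly:
  1727^813=382  1727^814=305  1727^815=2821
Found 2821 at exponent 815.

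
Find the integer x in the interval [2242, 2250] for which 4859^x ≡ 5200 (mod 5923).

2243

Compute 4859^2242 mod 5923 = 1821, then multiply by 4859 repeatedly:
  4859^2242=1821  4859^2243=5200
Found 5200 at exponent 2243.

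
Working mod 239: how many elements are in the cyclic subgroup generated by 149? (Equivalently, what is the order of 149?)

The order of 149 must divide p − 1 = 238 = 2 · 7 · 17.
Divisors: 1, 2, 7, 14, 17, 34, 119, 238.
Check each in increasing order: 149^1 ≡ 149;  149^2 ≡ 213;  149^7 ≡ 138;  149^14 ≡ 163;  149^17 ≡ 215;  149^34 ≡ 98;  149^119 ≡ 238;  149^238 ≡ 1.
Smallest exponent giving 1 is 238.

238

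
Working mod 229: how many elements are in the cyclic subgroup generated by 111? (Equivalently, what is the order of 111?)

57

The order of 111 must divide p − 1 = 228 = 2^2 · 3 · 19.
Divisors: 1, 2, 3, 4, 6, 12, 19, 38, 57, 76, 114, 228.
Check each in increasing order: 111^1 ≡ 111;  111^2 ≡ 184;  111^3 ≡ 43;  111^4 ≡ 193;  111^6 ≡ 17;  111^12 ≡ 60;  111^19 ≡ 94;  111^38 ≡ 134;  111^57 ≡ 1.
Smallest exponent giving 1 is 57.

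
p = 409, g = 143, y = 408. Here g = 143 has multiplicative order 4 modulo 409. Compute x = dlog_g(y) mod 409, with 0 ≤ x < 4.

Successive powers of 143 modulo 409:
  143^0=1  143^1=143  143^2=408
So 143^2 ≡ 408 (mod 409), giving x = 2.

2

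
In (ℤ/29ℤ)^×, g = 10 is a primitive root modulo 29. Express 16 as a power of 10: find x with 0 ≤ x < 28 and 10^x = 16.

Successive powers of 10 modulo 29:
  10^0=1  10^1=10  10^2=13  10^3=14  10^4=24  10^5=8
  10^6=22  10^7=17  10^8=25  10^9=18  10^10=6  10^11=2
  10^12=20  10^13=26  10^14=28  10^15=19  10^16=16
So 10^16 ≡ 16 (mod 29), giving x = 16.

16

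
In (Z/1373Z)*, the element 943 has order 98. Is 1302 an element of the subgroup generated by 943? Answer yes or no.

1302 ∈ ⟨943⟩ iff 1302^98 ≡ 1 (mod 1373), since |⟨943⟩| = 98.
1302^98 mod 1373 = 1.
Since 1 = 1, 1302 lies in the subgroup.

yes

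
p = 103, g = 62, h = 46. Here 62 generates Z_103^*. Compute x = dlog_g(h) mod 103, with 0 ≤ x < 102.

34

Baby-step giant-step with m = ceil(sqrt(102)) = 11.
Baby table (62^j mod 103 for j=0..10):
  0:1  1:62  2:33  3:89  4:59  5:53  6:93  7:101
  8:82  9:37  10:28
Giant step factor: 62^(-11) ≡ 48 (mod 103).
Scan 46·48^i mod 103 for i = 0, 1, …:
  i=0: 46   i=1: 45   i=2: 100   i=3: 62
Match at i=3, j=1: x = 3·11 + 1 = 34.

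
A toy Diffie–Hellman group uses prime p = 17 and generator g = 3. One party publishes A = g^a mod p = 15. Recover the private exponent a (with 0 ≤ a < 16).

6

Successive powers of 3 modulo 17:
  3^0=1  3^1=3  3^2=9  3^3=10  3^4=13  3^5=5
  3^6=15
So 3^6 ≡ 15 (mod 17), giving a = 6.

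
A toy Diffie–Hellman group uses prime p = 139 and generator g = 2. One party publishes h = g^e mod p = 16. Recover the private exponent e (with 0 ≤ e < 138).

4

Baby-step giant-step with m = ceil(sqrt(138)) = 12.
Baby table (2^j mod 139 for j=0..11):
  0:1  1:2  2:4  3:8  4:16  5:32  6:64  7:128
  8:117  9:95  10:51  11:102
Giant step factor: 2^(-12) ≡ 77 (mod 139).
Scan 16·77^i mod 139 for i = 0, 1, …:
  i=0: 16
Match at i=0, j=4: e = 0·12 + 4 = 4.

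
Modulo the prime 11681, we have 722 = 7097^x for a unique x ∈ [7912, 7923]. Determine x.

Compute 7097^7912 mod 11681 = 722, then multiply by 7097 repeatedly:
  7097^7912=722
Found 722 at exponent 7912.

7912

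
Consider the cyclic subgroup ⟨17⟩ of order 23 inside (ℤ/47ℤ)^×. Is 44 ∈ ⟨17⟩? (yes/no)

no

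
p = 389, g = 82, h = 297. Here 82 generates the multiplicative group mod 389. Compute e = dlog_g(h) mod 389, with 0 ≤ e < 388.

243

Baby-step giant-step with m = ceil(sqrt(388)) = 20.
Baby table (82^j mod 389 for j=0..19):
  0:1  1:82  2:111  3:155  4:262  5:89  6:296  7:154
  8:180  9:367  10:141  11:281  12:91  13:71  14:376  15:101
  16:113  17:319  18:95  19:10
Giant step factor: 82^(-20) ≡ 176 (mod 389).
Scan 297·176^i mod 389 for i = 0, 1, …:
  i=0: 297   i=1: 146   i=2: 22   i=3: 371
  i=4: 333   i=5: 258   i=6: 284   i=7: 192
  i=8: 338   i=9: 360   i=10: 342   i=11: 286
  i=12: 155
Match at i=12, j=3: e = 12·20 + 3 = 243.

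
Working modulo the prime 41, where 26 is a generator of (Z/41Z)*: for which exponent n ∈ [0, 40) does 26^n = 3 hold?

15

Successive powers of 26 modulo 41:
  26^0=1  26^1=26  26^2=20  26^3=28  26^4=31  26^5=27
  26^6=5  26^7=7  26^8=18  26^9=17  26^10=32  26^11=12
  26^12=25  26^13=35  26^14=8  26^15=3
So 26^15 ≡ 3 (mod 41), giving n = 15.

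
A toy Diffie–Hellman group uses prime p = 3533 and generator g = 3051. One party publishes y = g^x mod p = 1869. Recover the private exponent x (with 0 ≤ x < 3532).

3287

Baby-step giant-step with m = ceil(sqrt(3532)) = 60.
Baby table (3051^j mod 3533 for j=0..59):
  0:1  1:3051  2:2679  3:1800  4:1518  5:3188  6:239  7:1391
  8:808  9:2707  10:2436  11:2337  12:593  13:347  14:2330  15:434
  16:2792  17:329  18:407  19:1674  20:2189  21:1269  22:3084  23:905
  24:1882  25:857  26:287  27:2986  28:2212  29:782  30:1107  31:3442
  32:1466  33:3521  34:2251  35:3182  36:3131  37:2982  38:607  39:665
  40:973  41:903  42:2846  43:2565  44:220  45:3483  46:2902  47:304
  48:1858  49:1826  50:3118  51:2182  52:1110  53:1996  54:2437  55:1855
  56:3272  57:2147  58:315  59:89
Giant step factor: 3051^(-60) ≡ 1302 (mod 3533).
Scan 1869·1302^i mod 3533 for i = 0, 1, …:
  i=0: 1869   i=1: 2734   i=2: 1937   i=3: 2945
  i=4: 1085   i=5: 3003   i=6: 2408   i=7: 1445
  i=8: 1834   i=9: 3093     …   i=53: 2844
  i=54: 304
Match at i=54, j=47: x = 54·60 + 47 = 3287.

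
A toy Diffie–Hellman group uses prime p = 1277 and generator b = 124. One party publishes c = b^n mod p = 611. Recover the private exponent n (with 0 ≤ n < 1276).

30

Baby-step giant-step with m = ceil(sqrt(1276)) = 36.
Baby table (124^j mod 1277 for j=0..35):
  0:1  1:124  2:52  3:63  4:150  5:722  6:138  7:511
  8:791  9:1032  10:268  11:30  12:1166  13:283  14:613  15:669
  16:1228  17:309  18:6  19:744  20:312  21:378  22:900  23:501
  24:828  25:512  26:915  27:1084  28:331  29:180  30:611  31:421
  32:1124  33:183  34:983  35:577
Giant step factor: 124^(-36) ≡ 674 (mod 1277).
Scan 611·674^i mod 1277 for i = 0, 1, …:
  i=0: 611
Match at i=0, j=30: n = 0·36 + 30 = 30.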